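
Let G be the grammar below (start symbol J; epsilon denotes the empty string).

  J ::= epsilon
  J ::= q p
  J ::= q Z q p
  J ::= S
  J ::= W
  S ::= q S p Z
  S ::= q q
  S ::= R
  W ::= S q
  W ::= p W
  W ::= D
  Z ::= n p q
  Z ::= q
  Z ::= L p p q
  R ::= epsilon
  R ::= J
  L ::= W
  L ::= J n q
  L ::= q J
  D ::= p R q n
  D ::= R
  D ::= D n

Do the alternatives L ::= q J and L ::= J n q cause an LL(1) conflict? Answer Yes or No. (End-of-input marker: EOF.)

FIRST(q J) = { q } and FIRST(J n q) = { n, p, q }.
Both contain q, so the two alternatives are not disjoint — LL(1) conflict.

Yes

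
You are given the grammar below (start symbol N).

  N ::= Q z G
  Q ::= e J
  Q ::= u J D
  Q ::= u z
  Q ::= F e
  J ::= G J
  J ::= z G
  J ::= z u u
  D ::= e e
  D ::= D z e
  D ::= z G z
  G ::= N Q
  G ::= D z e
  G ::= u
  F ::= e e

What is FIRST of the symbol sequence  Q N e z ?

Add FIRST(Q) = { e, u }; Q is not nullable, stop.

{ e, u }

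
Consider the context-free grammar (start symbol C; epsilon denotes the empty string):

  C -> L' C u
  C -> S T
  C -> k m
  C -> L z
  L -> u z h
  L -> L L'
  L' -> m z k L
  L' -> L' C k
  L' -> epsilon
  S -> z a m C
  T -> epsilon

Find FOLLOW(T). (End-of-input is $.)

In C -> S T: T is at the end, add FOLLOW(C) = { $, k, u }.
Union: FOLLOW(T) = { $, k, u }.

{ $, k, u }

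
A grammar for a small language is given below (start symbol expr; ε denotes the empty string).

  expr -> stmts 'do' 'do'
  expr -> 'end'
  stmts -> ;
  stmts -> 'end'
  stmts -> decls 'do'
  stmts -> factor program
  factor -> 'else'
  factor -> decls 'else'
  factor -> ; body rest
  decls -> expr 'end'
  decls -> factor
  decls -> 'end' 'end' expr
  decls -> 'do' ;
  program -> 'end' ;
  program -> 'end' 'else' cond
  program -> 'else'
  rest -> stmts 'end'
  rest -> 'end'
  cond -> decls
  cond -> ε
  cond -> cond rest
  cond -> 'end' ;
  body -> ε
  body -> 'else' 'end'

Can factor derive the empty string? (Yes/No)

Nullable nonterminals: body, cond.
No production of factor has an RHS whose symbols are all nullable, so factor is not nullable.

No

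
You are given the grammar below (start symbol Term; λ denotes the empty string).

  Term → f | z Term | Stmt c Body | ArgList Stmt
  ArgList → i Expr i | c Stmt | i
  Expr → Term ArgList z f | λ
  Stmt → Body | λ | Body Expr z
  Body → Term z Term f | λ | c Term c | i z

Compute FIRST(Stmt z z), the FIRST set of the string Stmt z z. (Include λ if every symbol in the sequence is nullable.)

Add FIRST(Stmt)\{λ} = { c, f, i, z }; Stmt is nullable, continue.
z is a terminal; add {z} and stop.

{ c, f, i, z }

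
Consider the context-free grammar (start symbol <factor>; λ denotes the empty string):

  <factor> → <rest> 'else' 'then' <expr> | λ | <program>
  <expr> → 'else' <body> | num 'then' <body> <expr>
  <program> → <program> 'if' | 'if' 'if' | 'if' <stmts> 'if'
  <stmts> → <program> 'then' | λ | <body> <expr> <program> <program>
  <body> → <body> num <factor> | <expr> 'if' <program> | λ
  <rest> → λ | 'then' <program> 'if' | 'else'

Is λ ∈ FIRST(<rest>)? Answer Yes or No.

<rest> has an λ-production, so <rest> ⇒ λ.

Yes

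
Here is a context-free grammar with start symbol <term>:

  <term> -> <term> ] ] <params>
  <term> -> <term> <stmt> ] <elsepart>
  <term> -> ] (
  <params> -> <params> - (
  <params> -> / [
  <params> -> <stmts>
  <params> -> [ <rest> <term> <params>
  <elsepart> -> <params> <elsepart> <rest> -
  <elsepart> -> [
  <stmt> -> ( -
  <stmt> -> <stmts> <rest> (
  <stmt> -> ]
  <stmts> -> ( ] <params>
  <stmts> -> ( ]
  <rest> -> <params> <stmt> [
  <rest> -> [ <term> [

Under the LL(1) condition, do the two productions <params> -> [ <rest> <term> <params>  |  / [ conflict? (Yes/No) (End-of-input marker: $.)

No

FIRST([ <rest> <term> <params>) = { [ } and FIRST(/ [) = { / }.
The FIRST sets are disjoint and neither alternative is nullable — no conflict.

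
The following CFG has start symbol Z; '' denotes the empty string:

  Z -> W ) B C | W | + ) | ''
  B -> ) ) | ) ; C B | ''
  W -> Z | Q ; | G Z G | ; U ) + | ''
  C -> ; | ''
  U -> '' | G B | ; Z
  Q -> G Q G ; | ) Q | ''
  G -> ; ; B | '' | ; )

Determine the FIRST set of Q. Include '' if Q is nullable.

{ ), ;, '' }

From Q -> G Q G ;: G, Q, G nullable, take FIRST(G) ∪ FIRST(Q) ∪ FIRST(G) ∪ {;} = { ), ; }.
Q -> ) Q contributes {)}.
Q -> '' contributes ''.
Union: FIRST(Q) = { ), ;, '' }.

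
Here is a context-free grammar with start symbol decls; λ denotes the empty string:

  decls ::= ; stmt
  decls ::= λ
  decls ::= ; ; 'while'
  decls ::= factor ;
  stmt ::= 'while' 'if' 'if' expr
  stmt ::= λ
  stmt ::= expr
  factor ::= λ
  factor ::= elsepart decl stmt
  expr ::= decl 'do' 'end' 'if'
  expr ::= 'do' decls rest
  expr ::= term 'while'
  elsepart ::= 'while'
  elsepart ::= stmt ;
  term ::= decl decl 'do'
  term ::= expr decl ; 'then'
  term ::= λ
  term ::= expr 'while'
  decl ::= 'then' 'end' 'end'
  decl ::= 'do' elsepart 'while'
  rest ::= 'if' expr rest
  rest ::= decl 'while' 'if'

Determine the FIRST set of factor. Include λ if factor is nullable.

factor ::= λ contributes λ.
From factor ::= elsepart decl stmt: add FIRST(elsepart) = { 'do', 'then', 'while', ; }.
Union: FIRST(factor) = { 'do', 'then', 'while', ;, λ }.

{ 'do', 'then', 'while', ;, λ }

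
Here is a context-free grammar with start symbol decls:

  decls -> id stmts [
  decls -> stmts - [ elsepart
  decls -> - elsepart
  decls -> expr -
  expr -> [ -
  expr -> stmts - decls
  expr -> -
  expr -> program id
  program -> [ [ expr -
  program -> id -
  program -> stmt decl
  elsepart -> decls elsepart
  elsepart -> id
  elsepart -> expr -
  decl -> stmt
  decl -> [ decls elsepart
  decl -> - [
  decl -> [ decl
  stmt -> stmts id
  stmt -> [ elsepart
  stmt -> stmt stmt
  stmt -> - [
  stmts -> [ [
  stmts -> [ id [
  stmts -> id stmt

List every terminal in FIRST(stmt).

From stmt -> stmts id: add FIRST(stmts) = { [, id }.
stmt -> [ elsepart contributes {[}.
From stmt -> stmt stmt: add FIRST(stmt) = { -, [, id }.
stmt -> - [ contributes {-}.
Union: FIRST(stmt) = { -, [, id }.

{ -, [, id }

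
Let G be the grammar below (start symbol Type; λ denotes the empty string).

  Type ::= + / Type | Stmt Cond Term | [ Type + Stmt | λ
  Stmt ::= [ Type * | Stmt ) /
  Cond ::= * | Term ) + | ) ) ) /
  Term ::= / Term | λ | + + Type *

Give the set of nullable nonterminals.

{ Term, Type }

Directly nullable (have an λ-production): Type, Term.
No other nonterminal has a production whose RHS symbols are all nullable.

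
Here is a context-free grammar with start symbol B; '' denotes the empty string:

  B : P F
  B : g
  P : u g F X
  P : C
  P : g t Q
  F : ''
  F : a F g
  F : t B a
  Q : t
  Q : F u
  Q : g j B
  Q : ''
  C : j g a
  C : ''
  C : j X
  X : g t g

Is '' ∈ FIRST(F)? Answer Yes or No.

Yes

F has an ''-production, so F ⇒ ''.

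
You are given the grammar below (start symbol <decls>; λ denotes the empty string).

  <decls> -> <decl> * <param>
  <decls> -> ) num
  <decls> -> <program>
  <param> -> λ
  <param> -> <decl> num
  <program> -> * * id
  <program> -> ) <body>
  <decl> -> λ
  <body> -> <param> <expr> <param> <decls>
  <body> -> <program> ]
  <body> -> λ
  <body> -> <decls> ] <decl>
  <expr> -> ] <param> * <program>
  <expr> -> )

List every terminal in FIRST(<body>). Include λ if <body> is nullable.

From <body> -> <param> <expr> <param> <decls>: <param> nullable, take FIRST(<param>) ∪ FIRST(<expr>) = { ), ], num }.
From <body> -> <program> ]: add FIRST(<program>) = { ), * }.
<body> -> λ contributes λ.
From <body> -> <decls> ] <decl>: add FIRST(<decls>) = { ), * }.
Union: FIRST(<body>) = { ), *, ], num, λ }.

{ ), *, ], num, λ }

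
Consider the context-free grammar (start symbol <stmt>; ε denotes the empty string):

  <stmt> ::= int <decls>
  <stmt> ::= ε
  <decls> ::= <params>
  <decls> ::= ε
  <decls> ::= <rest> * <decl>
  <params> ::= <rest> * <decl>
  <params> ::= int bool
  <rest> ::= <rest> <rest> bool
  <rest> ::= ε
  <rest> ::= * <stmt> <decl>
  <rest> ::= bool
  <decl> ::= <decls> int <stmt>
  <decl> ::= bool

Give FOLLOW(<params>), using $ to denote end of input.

{ $, *, bool, int }

In <decls> ::= <params>: <params> is at the end, add FOLLOW(<decls>) = { $, *, bool, int }.
Union: FOLLOW(<params>) = { $, *, bool, int }.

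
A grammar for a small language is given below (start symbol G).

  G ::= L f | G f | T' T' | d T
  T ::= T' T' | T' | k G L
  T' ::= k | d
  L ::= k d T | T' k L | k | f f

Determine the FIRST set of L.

L ::= k d T contributes {k}.
From L ::= T' k L: add FIRST(T') = { d, k }.
L ::= k contributes {k}.
L ::= f f contributes {f}.
Union: FIRST(L) = { d, f, k }.

{ d, f, k }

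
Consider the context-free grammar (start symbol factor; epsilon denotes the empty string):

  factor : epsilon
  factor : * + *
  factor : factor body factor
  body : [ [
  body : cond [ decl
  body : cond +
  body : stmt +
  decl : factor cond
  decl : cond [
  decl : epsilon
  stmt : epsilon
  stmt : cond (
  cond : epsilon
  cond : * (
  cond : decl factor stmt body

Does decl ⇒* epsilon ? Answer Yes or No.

Yes

decl has an epsilon-production, so decl ⇒ epsilon.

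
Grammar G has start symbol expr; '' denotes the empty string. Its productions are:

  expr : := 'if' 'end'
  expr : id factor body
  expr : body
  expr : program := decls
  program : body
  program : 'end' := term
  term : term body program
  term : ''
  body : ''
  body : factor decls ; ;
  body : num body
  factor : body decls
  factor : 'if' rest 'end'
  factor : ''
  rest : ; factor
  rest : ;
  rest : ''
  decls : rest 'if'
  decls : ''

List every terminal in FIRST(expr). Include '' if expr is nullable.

{ 'end', 'if', :=, ;, id, num, '' }

expr : := 'if' 'end' contributes {:=}.
expr : id factor body contributes {id}.
From expr : body: add FIRST(body) = { 'if', ;, num, '' } (including '' since body is nullable).
From expr : program := decls: program nullable, take FIRST(program) ∪ {:=} = { 'end', 'if', :=, ;, num }.
Union: FIRST(expr) = { 'end', 'if', :=, ;, id, num, '' }.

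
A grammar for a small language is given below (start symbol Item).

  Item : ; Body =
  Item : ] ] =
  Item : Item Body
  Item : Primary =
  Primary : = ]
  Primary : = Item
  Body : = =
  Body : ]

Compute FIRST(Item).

Item : ; Body = contributes {;}.
Item : ] ] = contributes {]}.
From Item : Item Body: add FIRST(Item) = { ;, =, ] }.
From Item : Primary =: add FIRST(Primary) = { = }.
Union: FIRST(Item) = { ;, =, ] }.

{ ;, =, ] }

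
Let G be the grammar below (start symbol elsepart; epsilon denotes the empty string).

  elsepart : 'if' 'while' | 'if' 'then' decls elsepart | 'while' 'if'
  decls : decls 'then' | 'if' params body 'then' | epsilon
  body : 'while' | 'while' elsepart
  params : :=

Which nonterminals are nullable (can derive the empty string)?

{ decls }

Directly nullable (have an epsilon-production): decls.
No other nonterminal has a production whose RHS symbols are all nullable.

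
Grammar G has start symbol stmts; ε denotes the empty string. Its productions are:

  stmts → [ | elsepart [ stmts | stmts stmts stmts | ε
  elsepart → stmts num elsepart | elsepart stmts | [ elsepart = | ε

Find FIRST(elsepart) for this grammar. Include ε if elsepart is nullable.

{ [, num, ε }

From elsepart → stmts num elsepart: stmts nullable, take FIRST(stmts) ∪ {num} = { [, num }.
From elsepart → elsepart stmts: elsepart, stmts nullable, take FIRST(elsepart) ∪ FIRST(stmts) = { [, num }; also ε since the whole RHS is nullable.
elsepart → [ elsepart = contributes {[}.
elsepart → ε contributes ε.
Union: FIRST(elsepart) = { [, num, ε }.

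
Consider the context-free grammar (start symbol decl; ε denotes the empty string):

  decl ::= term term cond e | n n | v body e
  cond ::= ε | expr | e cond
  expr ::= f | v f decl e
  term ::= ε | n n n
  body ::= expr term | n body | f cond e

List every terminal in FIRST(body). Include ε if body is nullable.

From body ::= expr term: add FIRST(expr) = { f, v }.
body ::= n body contributes {n}.
body ::= f cond e contributes {f}.
Union: FIRST(body) = { f, n, v }.

{ f, n, v }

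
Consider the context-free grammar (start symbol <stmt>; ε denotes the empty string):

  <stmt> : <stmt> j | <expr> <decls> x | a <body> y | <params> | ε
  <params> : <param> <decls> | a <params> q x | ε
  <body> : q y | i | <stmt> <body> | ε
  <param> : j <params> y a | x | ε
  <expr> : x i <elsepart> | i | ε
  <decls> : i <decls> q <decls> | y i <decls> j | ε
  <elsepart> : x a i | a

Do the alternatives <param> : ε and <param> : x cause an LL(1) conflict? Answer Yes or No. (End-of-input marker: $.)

FIRST(ε) = { ε } and FIRST(x) = { x }.
The first alternative is nullable and FOLLOW(<param>) = { $, a, i, j, q, x, y } shares x with FIRST of the second — conflict.

Yes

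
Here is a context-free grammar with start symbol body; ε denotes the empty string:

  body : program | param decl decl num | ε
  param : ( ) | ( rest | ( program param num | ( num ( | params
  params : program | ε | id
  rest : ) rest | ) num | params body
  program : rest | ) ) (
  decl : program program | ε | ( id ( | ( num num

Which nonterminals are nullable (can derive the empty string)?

{ body, decl, param, params, program, rest }

Directly nullable (have an ε-production): body, params, decl.
program : rest with every symbol nullable, so program is nullable.
param : params with every symbol nullable, so param is nullable.
rest : params body with every symbol nullable, so rest is nullable.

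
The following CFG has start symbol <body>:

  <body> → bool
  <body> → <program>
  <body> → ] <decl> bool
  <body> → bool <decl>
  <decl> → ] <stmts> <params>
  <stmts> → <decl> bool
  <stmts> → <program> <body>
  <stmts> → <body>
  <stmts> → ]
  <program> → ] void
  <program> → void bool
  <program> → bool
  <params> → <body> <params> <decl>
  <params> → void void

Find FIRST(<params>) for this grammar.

From <params> → <body> <params> <decl>: add FIRST(<body>) = { ], bool, void }.
<params> → void void contributes {void}.
Union: FIRST(<params>) = { ], bool, void }.

{ ], bool, void }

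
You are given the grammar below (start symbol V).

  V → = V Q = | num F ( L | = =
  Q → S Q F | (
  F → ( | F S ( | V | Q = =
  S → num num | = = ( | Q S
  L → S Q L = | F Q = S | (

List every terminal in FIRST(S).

{ (, =, num }

S → num num contributes {num}.
S → = = ( contributes {=}.
From S → Q S: add FIRST(Q) = { (, =, num }.
Union: FIRST(S) = { (, =, num }.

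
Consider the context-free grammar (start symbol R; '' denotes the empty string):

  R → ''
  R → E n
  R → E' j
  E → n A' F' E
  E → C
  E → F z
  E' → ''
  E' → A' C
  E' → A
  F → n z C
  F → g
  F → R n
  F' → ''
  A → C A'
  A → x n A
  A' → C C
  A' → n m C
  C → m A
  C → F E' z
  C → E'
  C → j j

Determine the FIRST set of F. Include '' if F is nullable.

{ g, j, m, n, x }

F → n z C contributes {n}.
F → g contributes {g}.
From F → R n: R nullable, take FIRST(R) ∪ {n} = { g, j, m, n, x }.
Union: FIRST(F) = { g, j, m, n, x }.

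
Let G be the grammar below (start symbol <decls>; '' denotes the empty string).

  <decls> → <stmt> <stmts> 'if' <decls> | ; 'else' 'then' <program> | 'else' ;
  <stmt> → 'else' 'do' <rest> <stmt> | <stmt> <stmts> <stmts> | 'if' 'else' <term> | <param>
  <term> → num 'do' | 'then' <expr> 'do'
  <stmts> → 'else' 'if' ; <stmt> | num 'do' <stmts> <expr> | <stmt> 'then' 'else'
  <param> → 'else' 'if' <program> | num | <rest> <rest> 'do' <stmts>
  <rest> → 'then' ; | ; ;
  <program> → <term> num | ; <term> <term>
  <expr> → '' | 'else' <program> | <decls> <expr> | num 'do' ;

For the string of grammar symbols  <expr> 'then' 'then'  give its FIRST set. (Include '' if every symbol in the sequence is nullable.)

Add FIRST(<expr>)\{''} = { 'else', 'if', 'then', ;, num }; <expr> is nullable, continue.
'then' is a terminal; add {'then'} and stop.

{ 'else', 'if', 'then', ;, num }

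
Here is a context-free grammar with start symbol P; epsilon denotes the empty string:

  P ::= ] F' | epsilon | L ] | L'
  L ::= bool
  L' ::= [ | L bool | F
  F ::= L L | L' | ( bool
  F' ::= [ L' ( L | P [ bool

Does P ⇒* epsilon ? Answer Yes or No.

Yes

P has an epsilon-production, so P ⇒ epsilon.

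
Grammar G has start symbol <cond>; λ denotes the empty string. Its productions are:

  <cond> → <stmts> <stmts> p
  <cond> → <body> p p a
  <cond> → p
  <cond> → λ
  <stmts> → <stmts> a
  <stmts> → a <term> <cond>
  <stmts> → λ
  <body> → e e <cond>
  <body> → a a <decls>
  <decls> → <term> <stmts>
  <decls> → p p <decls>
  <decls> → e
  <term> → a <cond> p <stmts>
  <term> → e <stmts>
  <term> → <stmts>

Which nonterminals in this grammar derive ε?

{ <cond>, <decls>, <stmts>, <term> }

Directly nullable (have an λ-production): <cond>, <stmts>.
<term> → <stmts> with every symbol nullable, so <term> is nullable.
<decls> → <term> <stmts> with every symbol nullable, so <decls> is nullable.
No other nonterminal has a production whose RHS symbols are all nullable.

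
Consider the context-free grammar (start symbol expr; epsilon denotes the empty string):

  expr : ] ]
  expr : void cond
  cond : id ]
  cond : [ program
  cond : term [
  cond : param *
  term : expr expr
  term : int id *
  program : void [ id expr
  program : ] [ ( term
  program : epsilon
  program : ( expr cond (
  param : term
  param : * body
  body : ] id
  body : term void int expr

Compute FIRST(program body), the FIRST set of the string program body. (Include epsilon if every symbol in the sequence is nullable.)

Add FIRST(program)\{epsilon} = { (, ], void }; program is nullable, continue.
Add FIRST(body) = { ], int, void }; body is not nullable, stop.

{ (, ], int, void }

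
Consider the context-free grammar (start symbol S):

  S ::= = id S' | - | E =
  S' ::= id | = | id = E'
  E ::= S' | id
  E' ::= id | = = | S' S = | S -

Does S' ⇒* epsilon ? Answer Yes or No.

No nonterminal in this grammar is nullable.
No production of S' has an RHS whose symbols are all nullable, so S' is not nullable.

No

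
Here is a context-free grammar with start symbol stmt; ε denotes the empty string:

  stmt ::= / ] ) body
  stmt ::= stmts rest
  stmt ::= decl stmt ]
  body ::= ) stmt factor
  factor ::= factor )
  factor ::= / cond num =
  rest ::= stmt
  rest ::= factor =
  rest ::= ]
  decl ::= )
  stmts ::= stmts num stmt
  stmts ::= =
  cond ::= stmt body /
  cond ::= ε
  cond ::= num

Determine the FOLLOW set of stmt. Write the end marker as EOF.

stmt is the start symbol, so EOF ∈ FOLLOW(stmt).
In stmt ::= decl stmt ]: add FIRST(]) = { ] }.
In body ::= ) stmt factor: add FIRST(factor) = { / }.
In rest ::= stmt: stmt is at the end, add FOLLOW(rest) = { EOF, ), /, =, ], num }.
In stmts ::= stmts num stmt: stmt is at the end, add FOLLOW(stmts) = { ), /, =, ], num }.
In cond ::= stmt body /: add FIRST(body /) = { ) }.
Union: FOLLOW(stmt) = { EOF, ), /, =, ], num }.

{ EOF, ), /, =, ], num }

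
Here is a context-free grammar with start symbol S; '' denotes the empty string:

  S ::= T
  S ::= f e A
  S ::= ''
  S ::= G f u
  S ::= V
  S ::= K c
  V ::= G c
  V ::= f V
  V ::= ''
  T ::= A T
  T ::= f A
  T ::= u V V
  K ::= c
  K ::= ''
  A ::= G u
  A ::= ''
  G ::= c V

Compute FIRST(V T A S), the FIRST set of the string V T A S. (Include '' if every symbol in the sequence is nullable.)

Add FIRST(V)\{''} = { c, f }; V is nullable, continue.
Add FIRST(T) = { c, f, u }; T is not nullable, stop.

{ c, f, u }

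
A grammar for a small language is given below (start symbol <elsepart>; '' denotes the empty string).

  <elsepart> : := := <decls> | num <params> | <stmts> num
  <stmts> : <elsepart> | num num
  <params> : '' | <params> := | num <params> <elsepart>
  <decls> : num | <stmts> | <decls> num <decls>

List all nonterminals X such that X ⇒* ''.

Directly nullable (have an ''-production): <params>.
No other nonterminal has a production whose RHS symbols are all nullable.

{ <params> }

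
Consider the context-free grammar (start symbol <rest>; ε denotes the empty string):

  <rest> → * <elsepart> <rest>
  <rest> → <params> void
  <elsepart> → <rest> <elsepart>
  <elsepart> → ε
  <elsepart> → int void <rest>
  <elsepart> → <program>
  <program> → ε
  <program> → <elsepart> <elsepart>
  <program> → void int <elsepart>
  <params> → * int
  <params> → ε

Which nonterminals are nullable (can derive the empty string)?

{ <elsepart>, <params>, <program> }

Directly nullable (have an ε-production): <elsepart>, <program>, <params>.
No other nonterminal has a production whose RHS symbols are all nullable.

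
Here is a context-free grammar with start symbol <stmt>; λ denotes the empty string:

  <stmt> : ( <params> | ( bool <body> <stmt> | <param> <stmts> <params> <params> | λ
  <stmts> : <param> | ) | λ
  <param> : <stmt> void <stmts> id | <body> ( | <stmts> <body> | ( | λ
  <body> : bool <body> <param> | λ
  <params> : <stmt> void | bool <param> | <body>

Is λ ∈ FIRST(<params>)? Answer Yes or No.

Yes

<params> : <body> and each of <body> is nullable, so <params> ⇒* λ.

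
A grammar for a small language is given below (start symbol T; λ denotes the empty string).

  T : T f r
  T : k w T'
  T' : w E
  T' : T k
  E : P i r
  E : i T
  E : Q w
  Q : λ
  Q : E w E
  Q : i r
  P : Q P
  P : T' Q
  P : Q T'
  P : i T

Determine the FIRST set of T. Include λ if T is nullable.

From T : T f r: add FIRST(T) = { k }.
T : k w T' contributes {k}.
Union: FIRST(T) = { k }.

{ k }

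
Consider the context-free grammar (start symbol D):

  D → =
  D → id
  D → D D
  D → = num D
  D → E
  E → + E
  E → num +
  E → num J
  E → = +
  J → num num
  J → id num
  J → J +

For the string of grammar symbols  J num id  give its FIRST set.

Add FIRST(J) = { id, num }; J is not nullable, stop.

{ id, num }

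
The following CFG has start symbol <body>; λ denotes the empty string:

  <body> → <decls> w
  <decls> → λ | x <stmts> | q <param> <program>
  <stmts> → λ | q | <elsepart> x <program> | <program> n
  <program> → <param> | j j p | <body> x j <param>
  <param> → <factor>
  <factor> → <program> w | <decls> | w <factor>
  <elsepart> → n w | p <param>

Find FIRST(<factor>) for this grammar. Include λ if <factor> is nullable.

From <factor> → <program> w: <program> nullable, take FIRST(<program>) ∪ {w} = { j, q, w, x }.
From <factor> → <decls>: add FIRST(<decls>) = { q, x, λ } (including λ since <decls> is nullable).
<factor> → w <factor> contributes {w}.
Union: FIRST(<factor>) = { j, q, w, x, λ }.

{ j, q, w, x, λ }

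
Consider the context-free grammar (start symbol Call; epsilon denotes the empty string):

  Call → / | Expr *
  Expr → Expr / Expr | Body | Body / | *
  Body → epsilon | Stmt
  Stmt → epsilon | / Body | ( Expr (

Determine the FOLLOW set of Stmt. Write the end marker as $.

{ (, *, / }

In Body → Stmt: Stmt is at the end, add FOLLOW(Body) = { (, *, / }.
Union: FOLLOW(Stmt) = { (, *, / }.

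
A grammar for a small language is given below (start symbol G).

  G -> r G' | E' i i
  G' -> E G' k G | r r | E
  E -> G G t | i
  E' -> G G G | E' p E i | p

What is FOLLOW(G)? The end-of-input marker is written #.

{ #, i, k, p, r, t }

G is the start symbol, so # ∈ FOLLOW(G).
In G' -> E G' k G: G is at the end, add FOLLOW(G') = { #, i, k, p, r, t }.
In E -> G G t: add FIRST(G t) = { p, r }.
In E -> G G t: add FIRST(t) = { t }.
In E' -> G G G: add FIRST(G G) = { p, r }.
In E' -> G G G: add FIRST(G) = { p, r }.
In E' -> G G G: G is at the end, add FOLLOW(E') = { i, p }.
Union: FOLLOW(G) = { #, i, k, p, r, t }.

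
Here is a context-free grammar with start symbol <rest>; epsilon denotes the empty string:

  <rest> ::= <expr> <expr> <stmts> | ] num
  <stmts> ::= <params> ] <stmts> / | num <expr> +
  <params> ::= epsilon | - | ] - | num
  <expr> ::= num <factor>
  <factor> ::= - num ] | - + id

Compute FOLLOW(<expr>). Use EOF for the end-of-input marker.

{ +, -, ], num }

In <rest> ::= <expr> <expr> <stmts>: add FIRST(<expr> <stmts>) = { num }.
In <rest> ::= <expr> <expr> <stmts>: add FIRST(<stmts>) = { -, ], num }.
In <stmts> ::= num <expr> +: add FIRST(+) = { + }.
Union: FOLLOW(<expr>) = { +, -, ], num }.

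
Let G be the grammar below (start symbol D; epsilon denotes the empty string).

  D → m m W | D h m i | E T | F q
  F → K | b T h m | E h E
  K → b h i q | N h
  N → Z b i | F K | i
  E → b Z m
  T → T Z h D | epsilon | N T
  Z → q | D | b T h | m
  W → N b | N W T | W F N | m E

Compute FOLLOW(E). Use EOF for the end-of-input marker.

{ EOF, b, h, i, m, q }

In D → E T: add FIRST(T)\{epsilon} = { b, i, m, q }.
  Since T is nullable, also add FOLLOW(D) = { EOF, b, h, i, m, q }.
In F → E h E: add FIRST(h E) = { h }.
In F → E h E: E is at the end, add FOLLOW(F) = { b, i, m, q }.
In W → m E: E is at the end, add FOLLOW(W) = { EOF, b, h, i, m, q }.
Union: FOLLOW(E) = { EOF, b, h, i, m, q }.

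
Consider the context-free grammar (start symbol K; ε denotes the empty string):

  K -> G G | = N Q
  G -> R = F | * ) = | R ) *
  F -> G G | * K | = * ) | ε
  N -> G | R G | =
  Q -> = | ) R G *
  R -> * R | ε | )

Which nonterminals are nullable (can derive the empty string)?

Directly nullable (have an ε-production): F, R.
No other nonterminal has a production whose RHS symbols are all nullable.

{ F, R }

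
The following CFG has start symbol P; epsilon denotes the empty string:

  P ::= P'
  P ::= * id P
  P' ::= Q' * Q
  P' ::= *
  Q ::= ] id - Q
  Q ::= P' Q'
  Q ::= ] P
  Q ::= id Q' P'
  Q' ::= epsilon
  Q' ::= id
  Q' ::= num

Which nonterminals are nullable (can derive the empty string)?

Directly nullable (have an epsilon-production): Q'.
No other nonterminal has a production whose RHS symbols are all nullable.

{ Q' }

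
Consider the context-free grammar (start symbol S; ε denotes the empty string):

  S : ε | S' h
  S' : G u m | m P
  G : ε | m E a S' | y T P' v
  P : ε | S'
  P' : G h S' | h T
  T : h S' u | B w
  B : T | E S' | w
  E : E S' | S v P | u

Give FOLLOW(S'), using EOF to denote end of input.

In S : S' h: add FIRST(h) = { h }.
In G : m E a S': S' is at the end, add FOLLOW(G) = { h, u }.
In P : S': S' is at the end, add FOLLOW(P) = { a, h, m, u, v, w, y }.
In P' : G h S': S' is at the end, add FOLLOW(P') = { v }.
In T : h S' u: add FIRST(u) = { u }.
In B : E S': S' is at the end, add FOLLOW(B) = { w }.
In E : E S': S' is at the end, add FOLLOW(E) = { a, m, u, y }.
Union: FOLLOW(S') = { a, h, m, u, v, w, y }.

{ a, h, m, u, v, w, y }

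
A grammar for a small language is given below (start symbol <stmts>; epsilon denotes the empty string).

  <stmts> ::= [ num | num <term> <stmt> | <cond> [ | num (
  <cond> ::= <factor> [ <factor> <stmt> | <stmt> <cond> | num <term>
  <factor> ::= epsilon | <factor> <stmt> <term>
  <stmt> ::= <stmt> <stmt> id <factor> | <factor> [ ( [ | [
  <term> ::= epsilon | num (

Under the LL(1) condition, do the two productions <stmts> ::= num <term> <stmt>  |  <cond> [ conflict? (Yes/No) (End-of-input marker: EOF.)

FIRST(num <term> <stmt>) = { num } and FIRST(<cond> [) = { [, num }.
Both contain num, so the two alternatives are not disjoint — LL(1) conflict.

Yes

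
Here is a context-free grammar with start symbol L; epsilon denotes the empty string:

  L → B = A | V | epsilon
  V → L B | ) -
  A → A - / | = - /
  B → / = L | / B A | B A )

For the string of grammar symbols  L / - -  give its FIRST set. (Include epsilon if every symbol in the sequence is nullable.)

Add FIRST(L)\{epsilon} = { ), / }; L is nullable, continue.
/ is a terminal; add {/} and stop.

{ ), / }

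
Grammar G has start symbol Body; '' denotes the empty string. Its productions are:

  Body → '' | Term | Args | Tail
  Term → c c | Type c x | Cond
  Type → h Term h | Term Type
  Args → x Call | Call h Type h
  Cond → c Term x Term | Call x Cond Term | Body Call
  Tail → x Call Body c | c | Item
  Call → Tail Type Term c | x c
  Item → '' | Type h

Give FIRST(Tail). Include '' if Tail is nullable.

{ c, h, x, '' }

Tail → x Call Body c contributes {x}.
Tail → c contributes {c}.
From Tail → Item: add FIRST(Item) = { c, h, x, '' } (including '' since Item is nullable).
Union: FIRST(Tail) = { c, h, x, '' }.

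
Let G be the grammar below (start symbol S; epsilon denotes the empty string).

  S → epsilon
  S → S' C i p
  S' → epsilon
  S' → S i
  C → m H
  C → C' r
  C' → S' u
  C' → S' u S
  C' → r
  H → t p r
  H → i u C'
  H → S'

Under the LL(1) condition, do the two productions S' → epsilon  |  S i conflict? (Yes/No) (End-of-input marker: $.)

FIRST(epsilon) = { epsilon } and FIRST(S i) = { i, m, r, u }.
The first alternative is nullable and FOLLOW(S') = { i, m, r, u } shares i with FIRST of the second — conflict.

Yes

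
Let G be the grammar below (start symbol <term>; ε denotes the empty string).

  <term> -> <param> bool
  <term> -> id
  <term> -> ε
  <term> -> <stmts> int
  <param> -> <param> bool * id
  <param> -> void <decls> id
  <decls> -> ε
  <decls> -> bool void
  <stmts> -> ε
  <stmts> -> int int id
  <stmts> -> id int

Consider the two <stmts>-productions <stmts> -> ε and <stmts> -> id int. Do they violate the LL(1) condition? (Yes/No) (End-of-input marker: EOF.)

No

FIRST(ε) = { ε } and FIRST(id int) = { id }.
The first is nullable but FOLLOW(<stmts>) = { int } is disjoint from FIRST of the second.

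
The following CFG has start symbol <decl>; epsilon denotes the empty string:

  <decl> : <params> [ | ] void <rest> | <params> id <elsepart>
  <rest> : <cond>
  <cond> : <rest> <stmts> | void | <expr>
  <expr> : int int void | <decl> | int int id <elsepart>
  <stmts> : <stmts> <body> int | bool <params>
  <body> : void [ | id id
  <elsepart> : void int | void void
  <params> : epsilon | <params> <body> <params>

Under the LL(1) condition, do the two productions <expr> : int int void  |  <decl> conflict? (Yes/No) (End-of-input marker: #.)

FIRST(int int void) = { int } and FIRST(<decl>) = { [, ], id, void }.
The FIRST sets are disjoint and neither alternative is nullable — no conflict.

No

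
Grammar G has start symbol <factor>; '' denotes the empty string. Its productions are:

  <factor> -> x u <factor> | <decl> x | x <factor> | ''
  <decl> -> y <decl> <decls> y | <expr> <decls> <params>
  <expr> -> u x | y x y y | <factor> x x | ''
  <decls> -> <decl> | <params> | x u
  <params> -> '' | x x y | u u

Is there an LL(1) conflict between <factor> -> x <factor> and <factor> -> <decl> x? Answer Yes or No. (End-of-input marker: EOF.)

FIRST(x <factor>) = { x } and FIRST(<decl> x) = { u, x, y }.
Both contain x, so the two alternatives are not disjoint — LL(1) conflict.

Yes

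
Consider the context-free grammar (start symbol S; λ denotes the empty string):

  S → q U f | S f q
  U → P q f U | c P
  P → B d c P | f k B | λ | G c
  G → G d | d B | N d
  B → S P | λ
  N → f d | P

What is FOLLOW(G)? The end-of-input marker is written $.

{ c, d }

In P → G c: add FIRST(c) = { c }.
In G → G d: add FIRST(d) = { d }.
Union: FOLLOW(G) = { c, d }.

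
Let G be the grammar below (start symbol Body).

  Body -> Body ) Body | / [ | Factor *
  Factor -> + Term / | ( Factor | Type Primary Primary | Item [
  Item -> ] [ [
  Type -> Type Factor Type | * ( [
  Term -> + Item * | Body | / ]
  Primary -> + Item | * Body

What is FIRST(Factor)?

Factor -> + Term / contributes {+}.
Factor -> ( Factor contributes {(}.
From Factor -> Type Primary Primary: add FIRST(Type) = { * }.
From Factor -> Item [: add FIRST(Item) = { ] }.
Union: FIRST(Factor) = { (, *, +, ] }.

{ (, *, +, ] }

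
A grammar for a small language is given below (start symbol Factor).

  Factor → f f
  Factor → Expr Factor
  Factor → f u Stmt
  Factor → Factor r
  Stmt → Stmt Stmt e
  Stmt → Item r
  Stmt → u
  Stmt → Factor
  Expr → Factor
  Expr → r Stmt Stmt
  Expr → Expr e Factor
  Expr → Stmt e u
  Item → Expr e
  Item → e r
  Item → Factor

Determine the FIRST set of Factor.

{ e, f, r, u }

Factor → f f contributes {f}.
From Factor → Expr Factor: add FIRST(Expr) = { e, f, r, u }.
Factor → f u Stmt contributes {f}.
From Factor → Factor r: add FIRST(Factor) = { e, f, r, u }.
Union: FIRST(Factor) = { e, f, r, u }.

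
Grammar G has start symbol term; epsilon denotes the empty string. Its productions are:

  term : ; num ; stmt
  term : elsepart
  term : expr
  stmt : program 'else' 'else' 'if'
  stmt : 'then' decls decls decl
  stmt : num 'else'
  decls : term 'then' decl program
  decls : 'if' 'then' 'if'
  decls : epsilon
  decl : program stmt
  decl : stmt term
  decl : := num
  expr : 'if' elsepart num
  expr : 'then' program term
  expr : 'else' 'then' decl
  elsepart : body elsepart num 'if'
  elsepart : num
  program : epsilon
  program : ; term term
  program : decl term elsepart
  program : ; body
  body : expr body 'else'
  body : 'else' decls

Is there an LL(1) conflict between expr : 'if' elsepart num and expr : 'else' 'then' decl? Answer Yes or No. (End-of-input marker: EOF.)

No

FIRST('if' elsepart num) = { 'if' } and FIRST('else' 'then' decl) = { 'else' }.
The FIRST sets are disjoint and neither alternative is nullable — no conflict.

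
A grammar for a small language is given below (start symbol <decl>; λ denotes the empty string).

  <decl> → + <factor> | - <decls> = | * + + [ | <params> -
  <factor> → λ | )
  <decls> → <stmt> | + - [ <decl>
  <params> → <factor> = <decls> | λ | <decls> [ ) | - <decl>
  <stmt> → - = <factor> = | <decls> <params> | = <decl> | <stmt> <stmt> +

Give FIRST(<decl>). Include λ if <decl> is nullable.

<decl> → + <factor> contributes {+}.
<decl> → - <decls> = contributes {-}.
<decl> → * + + [ contributes {*}.
From <decl> → <params> -: <params> nullable, take FIRST(<params>) ∪ {-} = { ), +, -, = }.
Union: FIRST(<decl>) = { ), *, +, -, = }.

{ ), *, +, -, = }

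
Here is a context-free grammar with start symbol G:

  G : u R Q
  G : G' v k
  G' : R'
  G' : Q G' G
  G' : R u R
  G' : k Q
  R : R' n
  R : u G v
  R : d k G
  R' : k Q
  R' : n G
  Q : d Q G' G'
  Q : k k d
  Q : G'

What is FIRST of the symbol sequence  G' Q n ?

{ d, k, n, u }

Add FIRST(G') = { d, k, n, u }; G' is not nullable, stop.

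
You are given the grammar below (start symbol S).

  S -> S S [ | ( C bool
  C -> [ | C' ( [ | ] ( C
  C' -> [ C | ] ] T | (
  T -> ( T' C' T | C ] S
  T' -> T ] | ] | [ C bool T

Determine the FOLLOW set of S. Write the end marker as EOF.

{ EOF, (, [, ] }

S is the start symbol, so EOF ∈ FOLLOW(S).
In S -> S S [: add FIRST(S [) = { ( }.
In S -> S S [: add FIRST([) = { [ }.
In T -> C ] S: S is at the end, add FOLLOW(T) = { (, [, ] }.
Union: FOLLOW(S) = { EOF, (, [, ] }.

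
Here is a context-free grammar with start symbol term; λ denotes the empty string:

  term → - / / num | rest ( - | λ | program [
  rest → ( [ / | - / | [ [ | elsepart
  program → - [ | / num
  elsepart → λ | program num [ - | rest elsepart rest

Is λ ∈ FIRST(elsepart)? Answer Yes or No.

Yes

elsepart has an λ-production, so elsepart ⇒ λ.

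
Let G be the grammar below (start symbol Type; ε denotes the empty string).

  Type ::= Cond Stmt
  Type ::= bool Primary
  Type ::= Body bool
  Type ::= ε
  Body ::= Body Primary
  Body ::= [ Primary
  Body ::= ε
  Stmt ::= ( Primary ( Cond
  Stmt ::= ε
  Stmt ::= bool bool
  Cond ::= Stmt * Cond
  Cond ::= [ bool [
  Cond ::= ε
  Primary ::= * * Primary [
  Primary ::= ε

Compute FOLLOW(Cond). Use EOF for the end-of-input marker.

In Type ::= Cond Stmt: add FIRST(Stmt)\{ε} = { (, bool }.
  Since Stmt is nullable, also add FOLLOW(Type) = { EOF }.
In Stmt ::= ( Primary ( Cond: Cond is at the end, add FOLLOW(Stmt) = { EOF, * }.
In Cond ::= Stmt * Cond: Cond is at the end, add FOLLOW(Cond) = { EOF, (, *, bool }.
Union: FOLLOW(Cond) = { EOF, (, *, bool }.

{ EOF, (, *, bool }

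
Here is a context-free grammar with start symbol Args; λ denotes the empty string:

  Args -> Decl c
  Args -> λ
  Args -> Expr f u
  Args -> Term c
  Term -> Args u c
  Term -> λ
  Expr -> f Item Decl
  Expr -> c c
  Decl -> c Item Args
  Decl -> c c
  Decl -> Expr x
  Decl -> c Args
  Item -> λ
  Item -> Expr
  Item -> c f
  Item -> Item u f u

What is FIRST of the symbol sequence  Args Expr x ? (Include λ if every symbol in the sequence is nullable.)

Add FIRST(Args)\{λ} = { c, f, u }; Args is nullable, continue.
Add FIRST(Expr) = { c, f }; Expr is not nullable, stop.

{ c, f, u }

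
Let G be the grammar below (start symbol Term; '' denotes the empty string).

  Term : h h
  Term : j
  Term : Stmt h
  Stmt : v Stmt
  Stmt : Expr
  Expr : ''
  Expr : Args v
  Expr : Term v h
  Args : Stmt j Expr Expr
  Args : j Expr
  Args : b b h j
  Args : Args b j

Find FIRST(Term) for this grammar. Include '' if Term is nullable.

Term : h h contributes {h}.
Term : j contributes {j}.
From Term : Stmt h: Stmt nullable, take FIRST(Stmt) ∪ {h} = { b, h, j, v }.
Union: FIRST(Term) = { b, h, j, v }.

{ b, h, j, v }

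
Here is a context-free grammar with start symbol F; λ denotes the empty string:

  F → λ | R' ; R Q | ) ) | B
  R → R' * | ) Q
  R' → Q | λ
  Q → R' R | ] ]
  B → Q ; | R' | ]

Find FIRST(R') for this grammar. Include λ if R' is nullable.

From R' → Q: add FIRST(Q) = { ), *, ] }.
R' → λ contributes λ.
Union: FIRST(R') = { ), *, ], λ }.

{ ), *, ], λ }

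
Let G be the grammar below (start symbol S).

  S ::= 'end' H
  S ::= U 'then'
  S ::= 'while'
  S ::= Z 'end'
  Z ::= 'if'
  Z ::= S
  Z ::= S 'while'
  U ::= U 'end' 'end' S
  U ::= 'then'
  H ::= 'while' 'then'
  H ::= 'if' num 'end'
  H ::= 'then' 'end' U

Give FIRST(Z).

Z ::= 'if' contributes {'if'}.
From Z ::= S: add FIRST(S) = { 'end', 'if', 'then', 'while' }.
From Z ::= S 'while': add FIRST(S) = { 'end', 'if', 'then', 'while' }.
Union: FIRST(Z) = { 'end', 'if', 'then', 'while' }.

{ 'end', 'if', 'then', 'while' }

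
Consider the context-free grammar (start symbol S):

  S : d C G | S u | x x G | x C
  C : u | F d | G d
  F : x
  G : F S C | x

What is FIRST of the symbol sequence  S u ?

{ d, x }

Add FIRST(S) = { d, x }; S is not nullable, stop.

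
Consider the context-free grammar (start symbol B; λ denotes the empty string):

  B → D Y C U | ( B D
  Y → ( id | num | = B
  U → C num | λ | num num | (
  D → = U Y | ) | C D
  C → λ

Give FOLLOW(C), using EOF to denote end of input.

In B → D Y C U: add FIRST(U)\{λ} = { (, num }.
  Since U is nullable, also add FOLLOW(B) = { EOF, (, ), =, num }.
In U → C num: add FIRST(num) = { num }.
In D → C D: add FIRST(D) = { ), = }.
Union: FOLLOW(C) = { EOF, (, ), =, num }.

{ EOF, (, ), =, num }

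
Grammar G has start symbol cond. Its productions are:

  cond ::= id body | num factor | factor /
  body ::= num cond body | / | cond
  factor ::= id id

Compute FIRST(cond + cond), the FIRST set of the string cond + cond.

Add FIRST(cond) = { id, num }; cond is not nullable, stop.

{ id, num }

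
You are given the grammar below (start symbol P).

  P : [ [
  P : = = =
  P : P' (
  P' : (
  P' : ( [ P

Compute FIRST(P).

{ (, =, [ }

P : [ [ contributes {[}.
P : = = = contributes {=}.
From P : P' (: add FIRST(P') = { ( }.
Union: FIRST(P) = { (, =, [ }.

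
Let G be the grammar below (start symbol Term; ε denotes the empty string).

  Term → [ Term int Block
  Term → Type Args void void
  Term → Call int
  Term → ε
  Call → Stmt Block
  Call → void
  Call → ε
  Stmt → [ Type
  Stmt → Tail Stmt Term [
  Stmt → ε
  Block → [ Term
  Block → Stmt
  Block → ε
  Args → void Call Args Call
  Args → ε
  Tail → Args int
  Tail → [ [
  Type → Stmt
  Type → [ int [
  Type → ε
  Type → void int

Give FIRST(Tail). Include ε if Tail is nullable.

{ [, int, void }

From Tail → Args int: Args nullable, take FIRST(Args) ∪ {int} = { int, void }.
Tail → [ [ contributes {[}.
Union: FIRST(Tail) = { [, int, void }.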